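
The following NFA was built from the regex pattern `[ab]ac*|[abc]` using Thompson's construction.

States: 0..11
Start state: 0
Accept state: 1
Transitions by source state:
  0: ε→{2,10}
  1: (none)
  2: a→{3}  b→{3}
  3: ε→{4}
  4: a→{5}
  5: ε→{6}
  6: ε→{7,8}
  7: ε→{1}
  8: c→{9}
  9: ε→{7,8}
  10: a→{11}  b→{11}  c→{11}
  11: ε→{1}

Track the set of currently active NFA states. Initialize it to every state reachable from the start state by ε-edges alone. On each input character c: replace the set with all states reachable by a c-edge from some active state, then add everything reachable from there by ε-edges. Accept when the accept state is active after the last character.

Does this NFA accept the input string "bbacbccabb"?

start: ε-closure({0}) = {0,2,10}
'b' @ 1: {1,3,4,11}  [accepting]
'b' @ 2: {}  — no active states
rest 'acbccabb' ignored (set empty)
final: {}; accept 1 not in set

Answer: REJECT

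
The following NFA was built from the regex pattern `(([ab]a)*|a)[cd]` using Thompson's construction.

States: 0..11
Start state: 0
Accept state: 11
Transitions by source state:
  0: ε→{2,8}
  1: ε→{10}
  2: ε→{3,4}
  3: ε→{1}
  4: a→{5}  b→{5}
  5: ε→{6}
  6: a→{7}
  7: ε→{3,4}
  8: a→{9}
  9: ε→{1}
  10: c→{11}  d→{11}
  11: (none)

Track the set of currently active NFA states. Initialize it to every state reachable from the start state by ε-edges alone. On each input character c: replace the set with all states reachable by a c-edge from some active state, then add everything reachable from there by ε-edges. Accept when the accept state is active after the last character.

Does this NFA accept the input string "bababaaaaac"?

S₀ = ε-closure({0}) = {0,1,2,3,4,8,10}
'b' @ 1: {5,6}
'a' @ 2: {1,3,4,7,10}
'b' @ 3: {5,6}
'a' @ 4: {1,3,4,7,10}
'b' @ 5: {5,6}
'a' @ 6: {1,3,4,7,10}
'a' @ 7: {5,6}
'a' @ 8: {1,3,4,7,10}
'a' @ 9: {5,6}
'a' @ 10: {1,3,4,7,10}
'c' @ 11: {11}  [accepting]
end set {11} — state 11 in

Answer: ACCEPT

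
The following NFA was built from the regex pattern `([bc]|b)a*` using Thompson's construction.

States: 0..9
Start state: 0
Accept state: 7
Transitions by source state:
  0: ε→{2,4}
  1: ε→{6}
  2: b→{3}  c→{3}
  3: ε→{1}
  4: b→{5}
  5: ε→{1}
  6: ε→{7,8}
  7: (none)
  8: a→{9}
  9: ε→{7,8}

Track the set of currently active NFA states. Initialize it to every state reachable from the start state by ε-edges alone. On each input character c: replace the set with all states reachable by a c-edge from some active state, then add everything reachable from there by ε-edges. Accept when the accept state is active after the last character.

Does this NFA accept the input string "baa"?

initial (ε-close {0}): {0,2,4}
'b' @ 1: {1,3,5,6,7,8}  (accept∈set)
'a' @ 2: {7,8,9}  (accept∈set)
'a' @ 3: {7,8,9}  (accept∈set)
final: {7,8,9}; accept 7 in set

Answer: ACCEPT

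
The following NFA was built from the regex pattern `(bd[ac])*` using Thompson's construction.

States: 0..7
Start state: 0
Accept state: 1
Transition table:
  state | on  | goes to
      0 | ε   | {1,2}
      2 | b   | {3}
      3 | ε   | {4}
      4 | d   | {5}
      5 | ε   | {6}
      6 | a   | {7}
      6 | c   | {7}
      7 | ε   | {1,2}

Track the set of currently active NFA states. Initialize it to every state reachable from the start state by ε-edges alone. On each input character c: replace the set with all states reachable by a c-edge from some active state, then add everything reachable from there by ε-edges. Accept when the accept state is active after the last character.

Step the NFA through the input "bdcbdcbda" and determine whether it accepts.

Answer: ACCEPT

Trace:
S₀ = ε-closure({0}) = {0,1,2}
'b' @ 1: {3,4}
'd' @ 2: {5,6}
'c' @ 3: {1,2,7}  [accepting]
'b' @ 4: {3,4}
'd' @ 5: {5,6}
'c' @ 6: {1,2,7}  [accepting]
'b' @ 7: {3,4}
'd' @ 8: {5,6}
'a' @ 9: {1,2,7}  [accepting]
final: {1,2,7}; accept 1 in set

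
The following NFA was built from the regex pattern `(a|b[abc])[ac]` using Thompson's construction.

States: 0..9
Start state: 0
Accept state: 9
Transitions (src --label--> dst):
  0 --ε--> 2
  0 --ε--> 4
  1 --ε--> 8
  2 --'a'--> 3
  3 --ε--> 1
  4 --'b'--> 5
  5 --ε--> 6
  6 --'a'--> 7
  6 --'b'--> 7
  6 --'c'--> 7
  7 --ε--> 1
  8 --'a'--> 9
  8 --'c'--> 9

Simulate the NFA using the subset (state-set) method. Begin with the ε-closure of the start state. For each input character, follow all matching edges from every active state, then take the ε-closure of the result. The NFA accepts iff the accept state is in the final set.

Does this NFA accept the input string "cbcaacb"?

Answer: REJECT

Trace:
initial (ε-close {0}): {0,2,4}
'c' @ 1: {}  — no active states
rest 'bcaacb' ignored (set empty)
final: {}; accept 9 not in set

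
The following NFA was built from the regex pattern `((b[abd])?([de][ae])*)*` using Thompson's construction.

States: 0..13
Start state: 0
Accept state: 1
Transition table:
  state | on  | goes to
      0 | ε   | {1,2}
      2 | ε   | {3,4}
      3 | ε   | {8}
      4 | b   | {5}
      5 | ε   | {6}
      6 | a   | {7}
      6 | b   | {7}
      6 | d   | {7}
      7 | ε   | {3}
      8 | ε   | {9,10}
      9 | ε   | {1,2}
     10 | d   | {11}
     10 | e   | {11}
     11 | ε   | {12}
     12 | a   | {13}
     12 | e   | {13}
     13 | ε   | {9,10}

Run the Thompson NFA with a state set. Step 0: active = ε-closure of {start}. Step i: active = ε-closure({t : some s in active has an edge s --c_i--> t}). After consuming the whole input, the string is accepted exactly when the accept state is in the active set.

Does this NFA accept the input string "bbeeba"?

start: ε-closure({0}) = {0,1,2,3,4,8,9,10}
'b' @ 1: {5,6}
'b' @ 2: {1,2,3,4,7,8,9,10}  [accepting]
'e' @ 3: {11,12}
'e' @ 4: {1,2,3,4,8,9,10,13}  [accepting]
'b' @ 5: {5,6}
'a' @ 6: {1,2,3,4,7,8,9,10}  [accepting]
end set {1,2,3,4,7,8,9,10} — state 1 in

Answer: ACCEPT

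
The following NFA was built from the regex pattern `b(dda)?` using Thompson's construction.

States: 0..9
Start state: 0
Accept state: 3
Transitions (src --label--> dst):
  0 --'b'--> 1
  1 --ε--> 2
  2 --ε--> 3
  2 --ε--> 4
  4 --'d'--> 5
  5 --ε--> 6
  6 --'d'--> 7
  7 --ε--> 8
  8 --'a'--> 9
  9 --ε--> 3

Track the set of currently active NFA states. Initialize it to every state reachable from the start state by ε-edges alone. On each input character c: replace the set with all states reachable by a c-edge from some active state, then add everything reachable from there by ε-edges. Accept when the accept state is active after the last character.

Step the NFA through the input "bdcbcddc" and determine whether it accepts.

Answer: REJECT

Derivation:
S₀ = ε-closure({0}) = {0}
'b' @ 1: {1,2,3,4}  ✓accept
'd' @ 2: {5,6}
'c' @ 3: {}  — no active states
rest 'bcddc' ignored (set empty)
end set {} — state 3 not in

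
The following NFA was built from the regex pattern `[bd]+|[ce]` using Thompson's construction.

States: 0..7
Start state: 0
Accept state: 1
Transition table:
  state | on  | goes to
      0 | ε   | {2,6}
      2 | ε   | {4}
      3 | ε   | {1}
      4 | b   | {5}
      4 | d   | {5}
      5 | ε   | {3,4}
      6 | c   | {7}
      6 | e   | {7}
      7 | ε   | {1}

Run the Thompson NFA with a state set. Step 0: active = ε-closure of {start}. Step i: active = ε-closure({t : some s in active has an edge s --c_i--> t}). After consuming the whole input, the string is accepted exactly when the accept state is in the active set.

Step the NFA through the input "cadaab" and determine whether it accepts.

initial (ε-close {0}): {0,2,4,6}
'c' @ 1: {1,7}  ✓accept
'a' @ 2: {}  — no active states
rest 'daab' ignored (set empty)
after full input: {}  (accept=1 not in)

Answer: REJECT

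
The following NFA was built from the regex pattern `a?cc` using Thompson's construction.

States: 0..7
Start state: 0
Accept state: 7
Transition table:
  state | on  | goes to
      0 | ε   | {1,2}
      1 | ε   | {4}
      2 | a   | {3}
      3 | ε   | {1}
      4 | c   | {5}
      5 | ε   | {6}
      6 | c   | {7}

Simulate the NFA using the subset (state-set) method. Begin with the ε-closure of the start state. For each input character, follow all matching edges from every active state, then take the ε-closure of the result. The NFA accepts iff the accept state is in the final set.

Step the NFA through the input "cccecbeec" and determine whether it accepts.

Answer: REJECT

Steps:
initial (ε-close {0}): {0,1,2,4}
'c' @ 1: {5,6}
'c' @ 2: {7}  [accepting]
'c' @ 3: {}  — dead — no transitions
rest 'ecbeec' ignored (set empty)
end set {} — state 7 not in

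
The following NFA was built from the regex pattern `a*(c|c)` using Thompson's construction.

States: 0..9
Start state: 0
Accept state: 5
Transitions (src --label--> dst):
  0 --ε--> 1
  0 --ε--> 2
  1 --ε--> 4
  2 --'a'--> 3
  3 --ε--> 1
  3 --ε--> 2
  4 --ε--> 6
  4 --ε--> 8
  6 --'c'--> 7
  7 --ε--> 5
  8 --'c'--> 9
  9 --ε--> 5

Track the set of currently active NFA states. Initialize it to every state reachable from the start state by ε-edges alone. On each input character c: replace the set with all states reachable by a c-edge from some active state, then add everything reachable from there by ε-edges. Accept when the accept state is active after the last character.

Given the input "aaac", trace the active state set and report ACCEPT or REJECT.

S₀ = ε-closure({0}) = {0,1,2,4,6,8}
'a' @ 1: {1,2,3,4,6,8}
'a' @ 2: {1,2,3,4,6,8}
'a' @ 3: {1,2,3,4,6,8}
'c' @ 4: {5,7,9}  [accepting]
final: {5,7,9}; accept 5 in set

Answer: ACCEPT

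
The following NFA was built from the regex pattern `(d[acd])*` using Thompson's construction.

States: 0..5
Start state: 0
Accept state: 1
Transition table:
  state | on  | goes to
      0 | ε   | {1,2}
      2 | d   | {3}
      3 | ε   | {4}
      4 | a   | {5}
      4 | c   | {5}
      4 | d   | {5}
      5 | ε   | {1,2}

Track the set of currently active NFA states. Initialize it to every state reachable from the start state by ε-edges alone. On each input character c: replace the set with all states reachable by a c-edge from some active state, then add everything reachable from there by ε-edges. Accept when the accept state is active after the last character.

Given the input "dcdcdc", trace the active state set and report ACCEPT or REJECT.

Answer: ACCEPT

Steps:
S₀ = ε-closure({0}) = {0,1,2}
'd' @ 1: {3,4}
'c' @ 2: {1,2,5}  ✓accept
'd' @ 3: {3,4}
'c' @ 4: {1,2,5}  ✓accept
'd' @ 5: {3,4}
'c' @ 6: {1,2,5}  ✓accept
end set {1,2,5} — state 1 in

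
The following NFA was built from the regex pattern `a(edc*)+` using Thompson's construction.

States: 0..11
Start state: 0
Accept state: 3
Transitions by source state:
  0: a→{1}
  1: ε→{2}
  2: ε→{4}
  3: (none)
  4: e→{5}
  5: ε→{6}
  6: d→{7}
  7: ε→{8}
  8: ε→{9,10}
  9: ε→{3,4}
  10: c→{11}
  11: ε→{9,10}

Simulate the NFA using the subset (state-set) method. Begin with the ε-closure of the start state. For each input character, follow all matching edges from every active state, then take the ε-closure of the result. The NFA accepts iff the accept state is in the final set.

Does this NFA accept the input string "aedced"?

Answer: ACCEPT

Steps:
start: ε-closure({0}) = {0}
'a' @ 1: {1,2,4}
'e' @ 2: {5,6}
'd' @ 3: {3,4,7,8,9,10}  (accept∈set)
'c' @ 4: {3,4,9,10,11}  (accept∈set)
'e' @ 5: {5,6}
'd' @ 6: {3,4,7,8,9,10}  (accept∈set)
end set {3,4,7,8,9,10} — state 3 in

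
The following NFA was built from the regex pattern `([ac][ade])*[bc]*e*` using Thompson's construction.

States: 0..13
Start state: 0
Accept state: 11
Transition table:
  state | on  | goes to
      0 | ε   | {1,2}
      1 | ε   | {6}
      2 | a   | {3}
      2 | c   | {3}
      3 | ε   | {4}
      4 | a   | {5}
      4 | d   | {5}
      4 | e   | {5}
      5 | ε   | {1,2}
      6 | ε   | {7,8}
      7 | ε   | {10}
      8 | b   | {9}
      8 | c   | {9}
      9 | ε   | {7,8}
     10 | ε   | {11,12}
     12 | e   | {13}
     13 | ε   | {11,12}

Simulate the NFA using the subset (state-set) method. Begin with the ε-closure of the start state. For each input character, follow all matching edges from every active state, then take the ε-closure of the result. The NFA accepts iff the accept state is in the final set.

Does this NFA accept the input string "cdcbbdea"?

Answer: REJECT

Steps:
start: ε-closure({0}) = {0,1,2,6,7,8,10,11,12}
'c' @ 1: {3,4,7,8,9,10,11,12}  ✓accept
'd' @ 2: {1,2,5,6,7,8,10,11,12}  ✓accept
'c' @ 3: {3,4,7,8,9,10,11,12}  ✓accept
'b' @ 4: {7,8,9,10,11,12}  ✓accept
'b' @ 5: {7,8,9,10,11,12}  ✓accept
'd' @ 6: {}  — no active states
rest 'ea' ignored (set empty)
after full input: {}  (accept=11 not in)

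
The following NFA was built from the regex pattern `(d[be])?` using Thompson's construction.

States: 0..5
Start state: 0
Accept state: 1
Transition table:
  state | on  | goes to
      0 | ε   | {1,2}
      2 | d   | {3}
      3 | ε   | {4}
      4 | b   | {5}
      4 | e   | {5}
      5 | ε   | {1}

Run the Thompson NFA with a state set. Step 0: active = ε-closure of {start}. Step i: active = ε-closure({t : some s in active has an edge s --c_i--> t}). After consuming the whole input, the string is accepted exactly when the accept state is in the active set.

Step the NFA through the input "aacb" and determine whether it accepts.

Answer: REJECT

Trace:
S₀ = ε-closure({0}) = {0,1,2}
'a' @ 1: {}  — state set empty
rest 'acb' ignored (set empty)
end set {} — state 1 not in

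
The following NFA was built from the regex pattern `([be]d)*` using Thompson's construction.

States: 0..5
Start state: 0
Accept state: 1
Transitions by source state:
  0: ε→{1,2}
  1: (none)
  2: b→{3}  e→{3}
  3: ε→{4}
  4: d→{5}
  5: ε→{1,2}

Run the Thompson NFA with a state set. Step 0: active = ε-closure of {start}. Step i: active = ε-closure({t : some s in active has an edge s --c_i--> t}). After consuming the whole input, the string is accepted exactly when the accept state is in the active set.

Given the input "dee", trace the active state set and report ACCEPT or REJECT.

Answer: REJECT

Derivation:
initial (ε-close {0}): {0,1,2}
'd' @ 1: {}  — state set empty
rest 'ee' ignored (set empty)
end set {} — state 1 not in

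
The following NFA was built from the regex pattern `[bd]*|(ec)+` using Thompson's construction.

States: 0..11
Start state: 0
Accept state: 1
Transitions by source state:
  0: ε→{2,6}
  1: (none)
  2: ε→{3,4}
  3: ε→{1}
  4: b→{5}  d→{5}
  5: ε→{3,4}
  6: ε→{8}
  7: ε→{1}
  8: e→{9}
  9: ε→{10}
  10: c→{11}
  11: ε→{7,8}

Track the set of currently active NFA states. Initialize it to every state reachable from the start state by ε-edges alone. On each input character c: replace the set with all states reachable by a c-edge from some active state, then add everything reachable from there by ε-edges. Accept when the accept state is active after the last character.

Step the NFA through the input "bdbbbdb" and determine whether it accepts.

Answer: ACCEPT

Trace:
start: ε-closure({0}) = {0,1,2,3,4,6,8}
'b' @ 1: {1,3,4,5}  ✓accept
'd' @ 2: {1,3,4,5}  ✓accept
'b' @ 3: {1,3,4,5}  ✓accept
'b' @ 4: {1,3,4,5}  ✓accept
'b' @ 5: {1,3,4,5}  ✓accept
'd' @ 6: {1,3,4,5}  ✓accept
'b' @ 7: {1,3,4,5}  ✓accept
final: {1,3,4,5}; accept 1 in set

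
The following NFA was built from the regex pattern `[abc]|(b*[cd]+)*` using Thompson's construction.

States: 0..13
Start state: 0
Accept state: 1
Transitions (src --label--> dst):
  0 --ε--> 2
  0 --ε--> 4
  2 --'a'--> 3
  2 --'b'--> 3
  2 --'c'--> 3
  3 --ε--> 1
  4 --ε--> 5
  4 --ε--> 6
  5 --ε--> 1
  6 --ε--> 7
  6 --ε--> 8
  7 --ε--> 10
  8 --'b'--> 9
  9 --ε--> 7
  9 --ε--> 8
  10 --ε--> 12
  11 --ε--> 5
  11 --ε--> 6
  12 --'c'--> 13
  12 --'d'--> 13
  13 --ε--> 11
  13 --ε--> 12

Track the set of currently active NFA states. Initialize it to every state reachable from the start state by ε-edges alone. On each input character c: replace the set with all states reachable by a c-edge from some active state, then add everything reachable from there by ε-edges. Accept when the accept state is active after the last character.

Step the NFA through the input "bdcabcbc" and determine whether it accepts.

Answer: REJECT

Derivation:
start: ε-closure({0}) = {0,1,2,4,5,6,7,8,10,12}
'b' @ 1: {1,3,7,8,9,10,12}  ✓accept
'd' @ 2: {1,5,6,7,8,10,11,12,13}  ✓accept
'c' @ 3: {1,5,6,7,8,10,11,12,13}  ✓accept
'a' @ 4: {}  — no active states
rest 'bcbc' ignored (set empty)
final: {}; accept 1 not in set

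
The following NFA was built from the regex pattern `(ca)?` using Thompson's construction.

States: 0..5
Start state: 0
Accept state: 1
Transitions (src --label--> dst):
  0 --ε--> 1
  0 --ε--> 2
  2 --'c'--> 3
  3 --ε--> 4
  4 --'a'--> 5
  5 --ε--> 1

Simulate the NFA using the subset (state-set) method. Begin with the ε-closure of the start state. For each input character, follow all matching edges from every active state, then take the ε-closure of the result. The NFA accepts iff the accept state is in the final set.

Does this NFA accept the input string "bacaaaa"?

start: ε-closure({0}) = {0,1,2}
'b' @ 1: {}  — no active states
rest 'acaaaa' ignored (set empty)
final: {}; accept 1 not in set

Answer: REJECT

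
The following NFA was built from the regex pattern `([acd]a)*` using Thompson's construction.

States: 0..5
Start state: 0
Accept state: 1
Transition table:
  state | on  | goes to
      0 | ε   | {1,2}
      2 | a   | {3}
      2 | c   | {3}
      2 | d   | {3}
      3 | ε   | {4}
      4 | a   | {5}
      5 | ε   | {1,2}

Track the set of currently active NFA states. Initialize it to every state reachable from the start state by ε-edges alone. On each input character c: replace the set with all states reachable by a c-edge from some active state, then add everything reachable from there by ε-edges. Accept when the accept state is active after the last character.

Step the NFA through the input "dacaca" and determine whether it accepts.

start: ε-closure({0}) = {0,1,2}
'd' @ 1: {3,4}
'a' @ 2: {1,2,5}  ✓accept
'c' @ 3: {3,4}
'a' @ 4: {1,2,5}  ✓accept
'c' @ 5: {3,4}
'a' @ 6: {1,2,5}  ✓accept
end set {1,2,5} — state 1 in

Answer: ACCEPT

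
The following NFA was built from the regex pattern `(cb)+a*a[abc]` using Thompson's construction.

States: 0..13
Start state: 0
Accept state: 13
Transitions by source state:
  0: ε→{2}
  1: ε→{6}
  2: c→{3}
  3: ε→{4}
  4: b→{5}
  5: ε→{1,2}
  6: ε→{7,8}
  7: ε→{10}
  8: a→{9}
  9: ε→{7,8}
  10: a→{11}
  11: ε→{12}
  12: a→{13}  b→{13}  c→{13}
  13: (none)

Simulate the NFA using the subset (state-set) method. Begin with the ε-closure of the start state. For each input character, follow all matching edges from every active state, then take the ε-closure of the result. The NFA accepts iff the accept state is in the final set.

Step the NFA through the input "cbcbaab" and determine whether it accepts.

Answer: ACCEPT

Trace:
start: ε-closure({0}) = {0,2}
'c' @ 1: {3,4}
'b' @ 2: {1,2,5,6,7,8,10}
'c' @ 3: {3,4}
'b' @ 4: {1,2,5,6,7,8,10}
'a' @ 5: {7,8,9,10,11,12}
'a' @ 6: {7,8,9,10,11,12,13}  ✓accept
'b' @ 7: {13}  ✓accept
end set {13} — state 13 in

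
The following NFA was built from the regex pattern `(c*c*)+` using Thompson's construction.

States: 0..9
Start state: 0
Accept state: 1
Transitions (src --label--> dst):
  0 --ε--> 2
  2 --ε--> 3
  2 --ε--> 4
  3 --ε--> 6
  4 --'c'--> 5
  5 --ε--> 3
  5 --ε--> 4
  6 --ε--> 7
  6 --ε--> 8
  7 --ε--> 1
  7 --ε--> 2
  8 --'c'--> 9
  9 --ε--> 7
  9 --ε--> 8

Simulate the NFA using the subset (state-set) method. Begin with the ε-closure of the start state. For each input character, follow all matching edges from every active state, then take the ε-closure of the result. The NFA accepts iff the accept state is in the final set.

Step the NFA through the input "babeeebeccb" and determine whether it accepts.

Answer: REJECT

Steps:
S₀ = ε-closure({0}) = {0,1,2,3,4,6,7,8}
'b' @ 1: {}  — no active states
rest 'abeeebeccb' ignored (set empty)
final: {}; accept 1 not in set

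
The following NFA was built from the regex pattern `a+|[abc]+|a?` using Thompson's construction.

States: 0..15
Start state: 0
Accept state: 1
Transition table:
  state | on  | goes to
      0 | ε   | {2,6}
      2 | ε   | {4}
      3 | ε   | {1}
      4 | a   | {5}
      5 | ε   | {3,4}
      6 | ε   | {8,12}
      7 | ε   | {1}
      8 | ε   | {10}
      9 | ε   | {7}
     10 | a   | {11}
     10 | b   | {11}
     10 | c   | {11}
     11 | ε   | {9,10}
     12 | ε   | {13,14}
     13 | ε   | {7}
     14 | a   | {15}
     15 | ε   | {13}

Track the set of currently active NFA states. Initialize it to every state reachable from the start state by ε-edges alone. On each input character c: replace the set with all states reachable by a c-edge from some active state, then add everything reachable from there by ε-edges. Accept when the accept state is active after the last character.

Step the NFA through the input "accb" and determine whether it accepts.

Answer: ACCEPT

Steps:
S₀ = ε-closure({0}) = {0,1,2,4,6,7,8,10,12,13,14}
'a' @ 1: {1,3,4,5,7,9,10,11,13,15}  ✓accept
'c' @ 2: {1,7,9,10,11}  ✓accept
'c' @ 3: {1,7,9,10,11}  ✓accept
'b' @ 4: {1,7,9,10,11}  ✓accept
after full input: {1,7,9,10,11}  (accept=1 in)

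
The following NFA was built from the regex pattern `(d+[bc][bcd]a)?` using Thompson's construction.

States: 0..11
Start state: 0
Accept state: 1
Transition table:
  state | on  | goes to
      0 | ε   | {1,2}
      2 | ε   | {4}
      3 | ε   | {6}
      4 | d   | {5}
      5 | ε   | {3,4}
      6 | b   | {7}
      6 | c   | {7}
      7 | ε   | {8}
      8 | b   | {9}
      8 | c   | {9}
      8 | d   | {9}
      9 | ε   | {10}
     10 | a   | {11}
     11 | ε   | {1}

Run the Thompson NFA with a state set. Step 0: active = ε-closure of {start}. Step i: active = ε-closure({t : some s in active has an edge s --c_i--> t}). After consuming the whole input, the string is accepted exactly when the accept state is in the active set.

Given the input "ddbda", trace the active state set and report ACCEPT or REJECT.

initial (ε-close {0}): {0,1,2,4}
'd' @ 1: {3,4,5,6}
'd' @ 2: {3,4,5,6}
'b' @ 3: {7,8}
'd' @ 4: {9,10}
'a' @ 5: {1,11}  [accepting]
after full input: {1,11}  (accept=1 in)

Answer: ACCEPT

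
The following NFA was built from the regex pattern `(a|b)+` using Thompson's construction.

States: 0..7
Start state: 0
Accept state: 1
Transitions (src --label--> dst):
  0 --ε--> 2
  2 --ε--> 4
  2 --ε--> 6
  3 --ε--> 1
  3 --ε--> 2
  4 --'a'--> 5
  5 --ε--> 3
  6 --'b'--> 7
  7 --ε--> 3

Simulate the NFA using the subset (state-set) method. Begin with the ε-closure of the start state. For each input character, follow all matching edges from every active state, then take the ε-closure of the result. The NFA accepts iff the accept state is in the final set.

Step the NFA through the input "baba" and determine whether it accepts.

Answer: ACCEPT

Trace:
initial (ε-close {0}): {0,2,4,6}
'b' @ 1: {1,2,3,4,6,7}  ✓accept
'a' @ 2: {1,2,3,4,5,6}  ✓accept
'b' @ 3: {1,2,3,4,6,7}  ✓accept
'a' @ 4: {1,2,3,4,5,6}  ✓accept
final: {1,2,3,4,5,6}; accept 1 in set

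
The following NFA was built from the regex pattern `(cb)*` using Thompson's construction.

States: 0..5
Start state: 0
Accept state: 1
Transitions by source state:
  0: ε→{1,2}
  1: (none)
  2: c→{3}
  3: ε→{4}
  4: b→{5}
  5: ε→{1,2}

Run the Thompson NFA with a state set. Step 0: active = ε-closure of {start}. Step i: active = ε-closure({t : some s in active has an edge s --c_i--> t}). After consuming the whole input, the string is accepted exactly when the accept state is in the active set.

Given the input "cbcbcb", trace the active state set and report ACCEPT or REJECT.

start: ε-closure({0}) = {0,1,2}
'c' @ 1: {3,4}
'b' @ 2: {1,2,5}  (accept∈set)
'c' @ 3: {3,4}
'b' @ 4: {1,2,5}  (accept∈set)
'c' @ 5: {3,4}
'b' @ 6: {1,2,5}  (accept∈set)
after full input: {1,2,5}  (accept=1 in)

Answer: ACCEPT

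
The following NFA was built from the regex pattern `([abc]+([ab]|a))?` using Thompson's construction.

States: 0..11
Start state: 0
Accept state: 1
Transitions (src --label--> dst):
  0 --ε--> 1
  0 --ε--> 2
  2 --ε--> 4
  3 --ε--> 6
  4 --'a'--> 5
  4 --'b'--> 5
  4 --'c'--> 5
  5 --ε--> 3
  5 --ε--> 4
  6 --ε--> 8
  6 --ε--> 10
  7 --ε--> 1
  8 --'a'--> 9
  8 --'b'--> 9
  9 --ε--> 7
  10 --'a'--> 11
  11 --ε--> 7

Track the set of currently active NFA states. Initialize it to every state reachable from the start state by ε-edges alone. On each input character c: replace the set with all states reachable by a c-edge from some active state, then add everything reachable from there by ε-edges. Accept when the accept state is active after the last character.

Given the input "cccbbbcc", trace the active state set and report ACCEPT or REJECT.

initial (ε-close {0}): {0,1,2,4}
'c' @ 1: {3,4,5,6,8,10}
'c' @ 2: {3,4,5,6,8,10}
'c' @ 3: {3,4,5,6,8,10}
'b' @ 4: {1,3,4,5,6,7,8,9,10}  (accept∈set)
'b' @ 5: {1,3,4,5,6,7,8,9,10}  (accept∈set)
'b' @ 6: {1,3,4,5,6,7,8,9,10}  (accept∈set)
'c' @ 7: {3,4,5,6,8,10}
'c' @ 8: {3,4,5,6,8,10}
end set {3,4,5,6,8,10} — state 1 not in

Answer: REJECT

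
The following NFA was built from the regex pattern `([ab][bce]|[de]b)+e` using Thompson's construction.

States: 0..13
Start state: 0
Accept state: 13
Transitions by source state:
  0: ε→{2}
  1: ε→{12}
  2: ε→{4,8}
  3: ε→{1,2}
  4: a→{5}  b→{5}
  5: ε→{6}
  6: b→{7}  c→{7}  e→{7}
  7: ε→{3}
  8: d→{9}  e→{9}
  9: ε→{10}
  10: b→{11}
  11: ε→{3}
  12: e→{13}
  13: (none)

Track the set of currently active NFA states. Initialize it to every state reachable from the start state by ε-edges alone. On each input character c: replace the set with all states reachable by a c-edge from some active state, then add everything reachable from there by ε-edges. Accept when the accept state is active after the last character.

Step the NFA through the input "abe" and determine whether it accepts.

Answer: ACCEPT

Trace:
start: ε-closure({0}) = {0,2,4,8}
'a' @ 1: {5,6}
'b' @ 2: {1,2,3,4,7,8,12}
'e' @ 3: {9,10,13}  [accepting]
final: {9,10,13}; accept 13 in set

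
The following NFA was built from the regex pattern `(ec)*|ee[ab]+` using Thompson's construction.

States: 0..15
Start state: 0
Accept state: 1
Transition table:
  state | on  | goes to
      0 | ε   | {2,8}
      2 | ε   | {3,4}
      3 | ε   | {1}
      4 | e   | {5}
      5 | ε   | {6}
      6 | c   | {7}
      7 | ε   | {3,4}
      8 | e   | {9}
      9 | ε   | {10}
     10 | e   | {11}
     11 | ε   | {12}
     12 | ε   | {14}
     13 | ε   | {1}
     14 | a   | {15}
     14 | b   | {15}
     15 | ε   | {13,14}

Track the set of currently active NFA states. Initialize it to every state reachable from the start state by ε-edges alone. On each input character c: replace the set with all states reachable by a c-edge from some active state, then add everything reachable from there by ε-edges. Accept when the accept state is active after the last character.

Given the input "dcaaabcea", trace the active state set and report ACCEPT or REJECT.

S₀ = ε-closure({0}) = {0,1,2,3,4,8}
'd' @ 1: {}  — no active states
rest 'caaabcea' ignored (set empty)
final: {}; accept 1 not in set

Answer: REJECT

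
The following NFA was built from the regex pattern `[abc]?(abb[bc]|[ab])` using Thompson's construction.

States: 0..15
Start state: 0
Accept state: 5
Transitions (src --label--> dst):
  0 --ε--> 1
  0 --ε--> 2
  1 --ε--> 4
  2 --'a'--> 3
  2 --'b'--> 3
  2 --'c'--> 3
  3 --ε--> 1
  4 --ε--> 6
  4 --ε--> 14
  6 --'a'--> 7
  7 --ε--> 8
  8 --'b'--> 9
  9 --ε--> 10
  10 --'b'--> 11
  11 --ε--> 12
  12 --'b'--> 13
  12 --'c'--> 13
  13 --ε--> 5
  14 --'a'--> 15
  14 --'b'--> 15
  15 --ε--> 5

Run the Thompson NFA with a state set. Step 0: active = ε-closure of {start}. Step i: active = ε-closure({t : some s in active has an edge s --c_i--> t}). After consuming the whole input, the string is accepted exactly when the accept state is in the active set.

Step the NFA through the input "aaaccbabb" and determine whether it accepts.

Answer: REJECT

Steps:
start: ε-closure({0}) = {0,1,2,4,6,14}
'a' @ 1: {1,3,4,5,6,7,8,14,15}  ✓accept
'a' @ 2: {5,7,8,15}  ✓accept
'a' @ 3: {}  — state set empty
rest 'ccbabb' ignored (set empty)
final: {}; accept 5 not in set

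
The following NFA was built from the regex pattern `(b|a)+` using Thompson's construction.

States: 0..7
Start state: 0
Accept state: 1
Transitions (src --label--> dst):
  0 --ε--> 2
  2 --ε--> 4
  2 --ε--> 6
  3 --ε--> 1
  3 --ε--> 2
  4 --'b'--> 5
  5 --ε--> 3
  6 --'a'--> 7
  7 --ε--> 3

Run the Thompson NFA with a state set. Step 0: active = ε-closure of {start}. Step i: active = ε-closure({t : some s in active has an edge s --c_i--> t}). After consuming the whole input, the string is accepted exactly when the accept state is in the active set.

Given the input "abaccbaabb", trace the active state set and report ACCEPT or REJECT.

Answer: REJECT

Derivation:
initial (ε-close {0}): {0,2,4,6}
'a' @ 1: {1,2,3,4,6,7}  (accept∈set)
'b' @ 2: {1,2,3,4,5,6}  (accept∈set)
'a' @ 3: {1,2,3,4,6,7}  (accept∈set)
'c' @ 4: {}  — state set empty
rest 'cbaabb' ignored (set empty)
after full input: {}  (accept=1 not in)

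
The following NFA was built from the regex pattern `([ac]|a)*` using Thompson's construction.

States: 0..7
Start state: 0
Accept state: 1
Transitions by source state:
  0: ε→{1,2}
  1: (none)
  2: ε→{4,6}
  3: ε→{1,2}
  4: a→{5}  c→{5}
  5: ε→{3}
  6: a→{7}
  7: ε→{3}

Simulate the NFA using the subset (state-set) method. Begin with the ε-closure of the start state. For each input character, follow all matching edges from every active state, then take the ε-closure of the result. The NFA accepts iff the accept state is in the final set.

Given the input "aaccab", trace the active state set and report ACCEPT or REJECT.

initial (ε-close {0}): {0,1,2,4,6}
'a' @ 1: {1,2,3,4,5,6,7}  ✓accept
'a' @ 2: {1,2,3,4,5,6,7}  ✓accept
'c' @ 3: {1,2,3,4,5,6}  ✓accept
'c' @ 4: {1,2,3,4,5,6}  ✓accept
'a' @ 5: {1,2,3,4,5,6,7}  ✓accept
'b' @ 6: {}  — state set empty
after full input: {}  (accept=1 not in)

Answer: REJECT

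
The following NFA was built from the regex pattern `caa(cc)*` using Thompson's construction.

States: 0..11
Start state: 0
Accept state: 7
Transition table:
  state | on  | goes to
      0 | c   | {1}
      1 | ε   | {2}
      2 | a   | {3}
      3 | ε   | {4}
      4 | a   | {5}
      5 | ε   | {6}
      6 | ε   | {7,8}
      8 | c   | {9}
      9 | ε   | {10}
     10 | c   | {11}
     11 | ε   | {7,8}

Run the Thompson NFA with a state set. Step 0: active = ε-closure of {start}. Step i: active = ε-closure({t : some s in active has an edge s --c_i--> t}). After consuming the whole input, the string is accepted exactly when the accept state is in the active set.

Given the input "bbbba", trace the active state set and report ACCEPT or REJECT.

initial (ε-close {0}): {0}
'b' @ 1: {}  — state set empty
rest 'bbba' ignored (set empty)
end set {} — state 7 not in

Answer: REJECT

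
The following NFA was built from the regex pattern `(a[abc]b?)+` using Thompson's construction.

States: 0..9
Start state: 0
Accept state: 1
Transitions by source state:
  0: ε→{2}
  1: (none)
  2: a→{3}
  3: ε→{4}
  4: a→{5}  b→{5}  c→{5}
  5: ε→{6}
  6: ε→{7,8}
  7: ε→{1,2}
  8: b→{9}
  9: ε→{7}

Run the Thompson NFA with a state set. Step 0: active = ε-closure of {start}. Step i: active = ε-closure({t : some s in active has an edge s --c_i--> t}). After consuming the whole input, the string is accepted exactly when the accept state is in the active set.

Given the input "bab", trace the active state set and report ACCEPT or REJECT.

Answer: REJECT

Trace:
start: ε-closure({0}) = {0,2}
'b' @ 1: {}  — dead — no transitions
rest 'ab' ignored (set empty)
after full input: {}  (accept=1 not in)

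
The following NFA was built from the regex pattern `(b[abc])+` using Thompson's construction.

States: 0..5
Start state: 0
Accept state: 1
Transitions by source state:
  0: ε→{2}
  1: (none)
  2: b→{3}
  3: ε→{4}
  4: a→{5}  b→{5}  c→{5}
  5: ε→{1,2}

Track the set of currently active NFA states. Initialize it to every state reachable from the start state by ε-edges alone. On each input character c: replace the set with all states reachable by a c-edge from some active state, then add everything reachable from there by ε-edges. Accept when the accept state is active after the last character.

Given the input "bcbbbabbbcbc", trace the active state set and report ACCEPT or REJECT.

start: ε-closure({0}) = {0,2}
'b' @ 1: {3,4}
'c' @ 2: {1,2,5}  [accepting]
'b' @ 3: {3,4}
'b' @ 4: {1,2,5}  [accepting]
'b' @ 5: {3,4}
'a' @ 6: {1,2,5}  [accepting]
'b' @ 7: {3,4}
'b' @ 8: {1,2,5}  [accepting]
'b' @ 9: {3,4}
'c' @ 10: {1,2,5}  [accepting]
'b' @ 11: {3,4}
'c' @ 12: {1,2,5}  [accepting]
final: {1,2,5}; accept 1 in set

Answer: ACCEPT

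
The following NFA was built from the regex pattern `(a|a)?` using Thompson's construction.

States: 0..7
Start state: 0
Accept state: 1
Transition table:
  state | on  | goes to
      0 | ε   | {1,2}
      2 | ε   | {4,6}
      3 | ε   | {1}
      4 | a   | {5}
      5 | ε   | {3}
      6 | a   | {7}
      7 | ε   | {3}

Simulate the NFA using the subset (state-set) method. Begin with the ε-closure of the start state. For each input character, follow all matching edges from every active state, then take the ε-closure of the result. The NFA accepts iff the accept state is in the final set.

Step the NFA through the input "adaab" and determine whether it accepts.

Answer: REJECT

Trace:
S₀ = ε-closure({0}) = {0,1,2,4,6}
'a' @ 1: {1,3,5,7}  (accept∈set)
'd' @ 2: {}  — state set empty
rest 'aab' ignored (set empty)
end set {} — state 1 not in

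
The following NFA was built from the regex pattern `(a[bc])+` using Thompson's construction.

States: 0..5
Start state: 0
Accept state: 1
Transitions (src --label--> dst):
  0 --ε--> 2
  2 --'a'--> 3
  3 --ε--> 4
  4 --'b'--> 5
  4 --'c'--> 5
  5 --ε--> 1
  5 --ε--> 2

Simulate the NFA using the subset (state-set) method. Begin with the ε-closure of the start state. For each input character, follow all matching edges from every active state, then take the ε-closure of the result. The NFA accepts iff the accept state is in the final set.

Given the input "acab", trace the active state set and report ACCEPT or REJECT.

S₀ = ε-closure({0}) = {0,2}
'a' @ 1: {3,4}
'c' @ 2: {1,2,5}  (accept∈set)
'a' @ 3: {3,4}
'b' @ 4: {1,2,5}  (accept∈set)
after full input: {1,2,5}  (accept=1 in)

Answer: ACCEPT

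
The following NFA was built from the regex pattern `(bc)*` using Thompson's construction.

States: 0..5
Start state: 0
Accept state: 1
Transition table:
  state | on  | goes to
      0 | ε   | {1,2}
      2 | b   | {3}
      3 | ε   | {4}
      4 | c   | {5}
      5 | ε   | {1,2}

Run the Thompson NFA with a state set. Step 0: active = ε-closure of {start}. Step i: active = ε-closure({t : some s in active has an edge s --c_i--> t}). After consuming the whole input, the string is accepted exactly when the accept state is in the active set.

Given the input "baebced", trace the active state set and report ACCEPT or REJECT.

S₀ = ε-closure({0}) = {0,1,2}
'b' @ 1: {3,4}
'a' @ 2: {}  — dead — no transitions
rest 'ebced' ignored (set empty)
final: {}; accept 1 not in set

Answer: REJECT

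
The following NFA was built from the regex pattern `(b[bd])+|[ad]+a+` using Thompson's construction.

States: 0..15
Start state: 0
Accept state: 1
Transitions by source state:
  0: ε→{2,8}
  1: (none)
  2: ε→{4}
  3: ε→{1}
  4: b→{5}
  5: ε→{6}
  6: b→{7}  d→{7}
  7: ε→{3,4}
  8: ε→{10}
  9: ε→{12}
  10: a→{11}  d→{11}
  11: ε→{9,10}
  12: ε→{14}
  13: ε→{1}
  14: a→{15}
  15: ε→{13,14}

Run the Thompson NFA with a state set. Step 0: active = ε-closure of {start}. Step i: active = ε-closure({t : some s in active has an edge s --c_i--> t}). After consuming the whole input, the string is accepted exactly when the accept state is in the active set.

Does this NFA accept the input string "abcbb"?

Answer: REJECT

Trace:
S₀ = ε-closure({0}) = {0,2,4,8,10}
'a' @ 1: {9,10,11,12,14}
'b' @ 2: {}  — state set empty
rest 'cbb' ignored (set empty)
final: {}; accept 1 not in set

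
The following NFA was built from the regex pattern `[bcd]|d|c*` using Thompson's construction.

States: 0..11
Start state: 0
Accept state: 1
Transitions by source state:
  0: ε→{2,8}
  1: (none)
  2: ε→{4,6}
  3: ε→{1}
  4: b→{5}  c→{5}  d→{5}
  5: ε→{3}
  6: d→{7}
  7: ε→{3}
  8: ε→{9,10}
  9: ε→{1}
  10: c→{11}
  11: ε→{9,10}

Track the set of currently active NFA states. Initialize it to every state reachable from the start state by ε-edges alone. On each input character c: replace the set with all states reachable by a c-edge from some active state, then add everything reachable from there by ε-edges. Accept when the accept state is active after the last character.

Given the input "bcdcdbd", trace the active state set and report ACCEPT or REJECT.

Answer: REJECT

Derivation:
start: ε-closure({0}) = {0,1,2,4,6,8,9,10}
'b' @ 1: {1,3,5}  [accepting]
'c' @ 2: {}  — dead — no transitions
rest 'dcdbd' ignored (set empty)
final: {}; accept 1 not in set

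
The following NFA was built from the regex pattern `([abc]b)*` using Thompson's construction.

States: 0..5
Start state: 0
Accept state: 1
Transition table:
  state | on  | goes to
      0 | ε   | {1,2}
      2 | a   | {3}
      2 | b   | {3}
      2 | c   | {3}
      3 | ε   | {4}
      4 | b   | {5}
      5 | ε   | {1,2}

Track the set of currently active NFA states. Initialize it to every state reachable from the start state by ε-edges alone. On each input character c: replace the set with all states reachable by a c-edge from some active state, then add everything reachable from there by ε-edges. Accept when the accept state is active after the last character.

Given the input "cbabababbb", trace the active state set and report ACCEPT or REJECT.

Answer: ACCEPT

Derivation:
start: ε-closure({0}) = {0,1,2}
'c' @ 1: {3,4}
'b' @ 2: {1,2,5}  ✓accept
'a' @ 3: {3,4}
'b' @ 4: {1,2,5}  ✓accept
'a' @ 5: {3,4}
'b' @ 6: {1,2,5}  ✓accept
'a' @ 7: {3,4}
'b' @ 8: {1,2,5}  ✓accept
'b' @ 9: {3,4}
'b' @ 10: {1,2,5}  ✓accept
final: {1,2,5}; accept 1 in set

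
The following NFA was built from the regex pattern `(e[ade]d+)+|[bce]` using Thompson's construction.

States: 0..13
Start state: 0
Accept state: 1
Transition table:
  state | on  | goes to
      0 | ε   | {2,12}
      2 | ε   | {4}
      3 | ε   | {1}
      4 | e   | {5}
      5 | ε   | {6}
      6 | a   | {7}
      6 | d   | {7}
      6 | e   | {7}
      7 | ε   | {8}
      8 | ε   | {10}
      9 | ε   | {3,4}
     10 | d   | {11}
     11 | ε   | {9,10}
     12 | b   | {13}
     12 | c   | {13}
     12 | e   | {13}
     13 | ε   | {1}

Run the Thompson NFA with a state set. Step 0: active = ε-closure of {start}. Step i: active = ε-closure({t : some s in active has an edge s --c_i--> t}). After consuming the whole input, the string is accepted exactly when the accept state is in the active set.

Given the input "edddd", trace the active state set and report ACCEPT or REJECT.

Answer: ACCEPT

Steps:
initial (ε-close {0}): {0,2,4,12}
'e' @ 1: {1,5,6,13}  [accepting]
'd' @ 2: {7,8,10}
'd' @ 3: {1,3,4,9,10,11}  [accepting]
'd' @ 4: {1,3,4,9,10,11}  [accepting]
'd' @ 5: {1,3,4,9,10,11}  [accepting]
end set {1,3,4,9,10,11} — state 1 in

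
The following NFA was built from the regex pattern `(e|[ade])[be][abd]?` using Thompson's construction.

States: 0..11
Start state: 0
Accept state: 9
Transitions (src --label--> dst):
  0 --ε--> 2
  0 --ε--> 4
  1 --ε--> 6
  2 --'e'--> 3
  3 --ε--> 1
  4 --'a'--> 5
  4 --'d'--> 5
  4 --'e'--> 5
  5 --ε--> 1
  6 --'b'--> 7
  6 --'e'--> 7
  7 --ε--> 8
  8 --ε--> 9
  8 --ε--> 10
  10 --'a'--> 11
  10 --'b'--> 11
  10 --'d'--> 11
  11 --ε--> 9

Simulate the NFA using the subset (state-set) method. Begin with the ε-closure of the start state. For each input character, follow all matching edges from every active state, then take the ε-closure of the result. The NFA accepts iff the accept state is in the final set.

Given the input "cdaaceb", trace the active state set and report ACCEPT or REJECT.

S₀ = ε-closure({0}) = {0,2,4}
'c' @ 1: {}  — dead — no transitions
rest 'daaceb' ignored (set empty)
final: {}; accept 9 not in set

Answer: REJECT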